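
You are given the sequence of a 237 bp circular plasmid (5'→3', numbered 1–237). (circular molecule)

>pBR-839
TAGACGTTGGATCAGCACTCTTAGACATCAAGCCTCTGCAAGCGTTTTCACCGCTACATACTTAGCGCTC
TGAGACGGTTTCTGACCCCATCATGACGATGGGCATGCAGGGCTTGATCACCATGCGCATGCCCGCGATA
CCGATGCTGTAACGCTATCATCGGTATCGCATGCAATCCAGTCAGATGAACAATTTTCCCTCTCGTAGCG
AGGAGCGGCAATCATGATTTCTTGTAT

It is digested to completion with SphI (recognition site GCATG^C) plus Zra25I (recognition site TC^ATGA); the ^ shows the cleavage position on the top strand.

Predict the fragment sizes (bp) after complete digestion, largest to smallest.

SphI sites (GCATGC) start at positions 103, 127, 169.
SphI cuts after base 5 of each site (before the last base), so after positions 107, 131, 173.
Zra25I sites (TCATGA) start at positions 91, 222.
Zra25I cuts after base 2 of each site, so after positions 92, 223.
Combined cut positions: 92, 107, 131, 173, 223.
Circular molecule, 5 cuts → 5 fragments:
  93–107 → 15 bp
  108–131 → 24 bp
  132–173 → 42 bp
  174–223 → 50 bp
  224–237 then 1–92 → 14 + 92 = 106 bp
Sorted largest to smallest: 106, 50, 42, 24, 15 bp.

106, 50, 42, 24, 15 bp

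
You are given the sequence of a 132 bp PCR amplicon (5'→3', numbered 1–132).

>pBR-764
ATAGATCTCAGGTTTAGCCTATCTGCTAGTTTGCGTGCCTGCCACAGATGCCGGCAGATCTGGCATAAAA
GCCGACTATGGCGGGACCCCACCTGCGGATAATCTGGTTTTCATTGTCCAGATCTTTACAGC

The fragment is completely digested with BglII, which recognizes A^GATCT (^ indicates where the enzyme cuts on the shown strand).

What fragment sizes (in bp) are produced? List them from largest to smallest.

64, 53, 12, 3 bp

BglII sites (AGATCT) start at positions 3, 56, 120.
BglII cuts after the first base of each site, so after positions 3, 56, 120.
Linear molecule, 3 cuts → 4 fragments:
  1–3 → 3 bp
  4–56 → 53 bp
  57–120 → 64 bp
  121–132 → 12 bp
Sorted largest to smallest: 64, 53, 12, 3 bp.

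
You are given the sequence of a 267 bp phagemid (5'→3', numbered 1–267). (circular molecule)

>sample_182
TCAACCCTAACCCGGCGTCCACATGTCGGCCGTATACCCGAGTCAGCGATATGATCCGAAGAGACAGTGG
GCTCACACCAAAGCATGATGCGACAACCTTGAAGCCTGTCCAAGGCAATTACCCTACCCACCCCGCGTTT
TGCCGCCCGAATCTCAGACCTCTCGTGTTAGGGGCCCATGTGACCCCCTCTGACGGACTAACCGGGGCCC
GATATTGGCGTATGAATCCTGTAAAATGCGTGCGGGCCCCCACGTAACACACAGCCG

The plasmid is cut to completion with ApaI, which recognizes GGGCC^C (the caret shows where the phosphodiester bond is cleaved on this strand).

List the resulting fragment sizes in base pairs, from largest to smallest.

ApaI sites (GGGCCC) start at positions 172, 205, 244.
ApaI cuts after base 5 of each site (before the last base), so after positions 176, 209, 248.
Circular molecule, 3 cuts → 3 fragments:
  177–209 → 33 bp
  210–248 → 39 bp
  249–267 then 1–176 → 19 + 176 = 195 bp
Sorted largest to smallest: 195, 39, 33 bp.

195, 39, 33 bp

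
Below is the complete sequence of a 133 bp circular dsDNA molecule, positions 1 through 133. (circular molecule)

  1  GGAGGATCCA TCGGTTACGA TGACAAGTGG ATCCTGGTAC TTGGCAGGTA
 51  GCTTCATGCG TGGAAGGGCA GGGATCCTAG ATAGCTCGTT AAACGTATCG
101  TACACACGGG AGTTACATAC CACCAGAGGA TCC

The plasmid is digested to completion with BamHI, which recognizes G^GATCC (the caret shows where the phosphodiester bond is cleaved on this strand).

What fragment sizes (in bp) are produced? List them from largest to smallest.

56, 43, 25, 9 bp

BamHI sites (GGATCC) start at positions 4, 29, 72, 128.
BamHI cuts after the first base of each site, so after positions 4, 29, 72, 128.
Circular molecule, 4 cuts → 4 fragments:
  5–29 → 25 bp
  30–72 → 43 bp
  73–128 → 56 bp
  129–133 then 1–4 → 5 + 4 = 9 bp
Sorted largest to smallest: 56, 43, 25, 9 bp.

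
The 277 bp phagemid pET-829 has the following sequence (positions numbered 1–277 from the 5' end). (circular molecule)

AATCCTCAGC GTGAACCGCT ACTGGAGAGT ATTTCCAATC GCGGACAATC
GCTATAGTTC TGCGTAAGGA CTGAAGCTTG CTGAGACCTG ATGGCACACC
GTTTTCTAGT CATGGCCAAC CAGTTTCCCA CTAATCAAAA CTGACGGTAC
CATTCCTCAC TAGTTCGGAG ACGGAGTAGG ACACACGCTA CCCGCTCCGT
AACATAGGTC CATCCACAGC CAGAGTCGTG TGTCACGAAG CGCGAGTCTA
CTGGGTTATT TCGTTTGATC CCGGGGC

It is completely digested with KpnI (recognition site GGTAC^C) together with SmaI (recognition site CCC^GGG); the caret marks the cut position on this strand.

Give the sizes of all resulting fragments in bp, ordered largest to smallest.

155, 122 bp

The KpnI site (GGTACC) starts at position 146.
KpnI cuts after base 5 of each site (before the last base), so after position 150.
The SmaI site (CCCGGG) starts at position 270.
SmaI cuts after base 3 of each site, so after position 272.
Combined cut positions: 150, 272.
Circular molecule, 2 cuts → 2 fragments:
  151–272 → 122 bp
  273–277 then 1–150 → 5 + 150 = 155 bp
Sorted largest to smallest: 155, 122 bp.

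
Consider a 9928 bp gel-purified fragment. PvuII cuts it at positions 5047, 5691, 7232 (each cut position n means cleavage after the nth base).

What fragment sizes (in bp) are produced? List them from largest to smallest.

5047, 2696, 1541, 644 bp

Linear molecule, 3 cuts → 4 fragments:
  5047 − 0 = 5047 bp
  5691 − 5047 = 644 bp
  7232 − 5691 = 1541 bp
  9928 − 7232 = 2696 bp
Sorted largest to smallest: 5047, 2696, 1541, 644 bp.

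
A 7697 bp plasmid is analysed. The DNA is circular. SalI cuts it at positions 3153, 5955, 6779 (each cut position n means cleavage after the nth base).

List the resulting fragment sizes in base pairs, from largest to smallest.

Circular molecule, 3 cuts → 3 fragments:
  5955 − 3153 = 2802 bp
  6779 − 5955 = 824 bp
  wrap: 7697 − 6779 + 3153 = 4071 bp
Sorted largest to smallest: 4071, 2802, 824 bp.

4071, 2802, 824 bp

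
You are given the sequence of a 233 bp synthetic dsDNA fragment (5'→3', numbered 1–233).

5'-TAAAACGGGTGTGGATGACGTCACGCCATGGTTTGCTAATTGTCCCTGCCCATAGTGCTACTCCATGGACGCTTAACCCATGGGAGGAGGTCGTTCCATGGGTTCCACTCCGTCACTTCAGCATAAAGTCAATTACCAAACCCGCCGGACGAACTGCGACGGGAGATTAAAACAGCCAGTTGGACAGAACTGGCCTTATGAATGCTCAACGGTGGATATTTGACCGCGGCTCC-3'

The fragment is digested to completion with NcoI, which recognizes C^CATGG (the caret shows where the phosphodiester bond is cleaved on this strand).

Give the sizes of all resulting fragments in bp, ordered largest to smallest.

NcoI sites (CCATGG) start at positions 26, 63, 78, 96.
NcoI cuts after the first base of each site, so after positions 26, 63, 78, 96.
Linear molecule, 4 cuts → 5 fragments:
  1–26 → 26 bp
  27–63 → 37 bp
  64–78 → 15 bp
  79–96 → 18 bp
  97–233 → 137 bp
Sorted largest to smallest: 137, 37, 26, 18, 15 bp.

137, 37, 26, 18, 15 bp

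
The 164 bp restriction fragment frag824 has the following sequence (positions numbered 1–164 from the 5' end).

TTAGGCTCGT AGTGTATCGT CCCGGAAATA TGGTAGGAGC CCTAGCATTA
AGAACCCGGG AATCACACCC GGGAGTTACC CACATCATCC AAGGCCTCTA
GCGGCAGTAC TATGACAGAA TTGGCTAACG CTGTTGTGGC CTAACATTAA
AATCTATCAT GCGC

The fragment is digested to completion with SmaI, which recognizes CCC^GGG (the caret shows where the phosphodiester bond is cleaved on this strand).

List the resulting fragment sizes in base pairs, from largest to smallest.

94, 57, 13 bp

SmaI sites (CCCGGG) start at positions 55, 68.
SmaI cuts after base 3 of each site, so after positions 57, 70.
Linear molecule, 2 cuts → 3 fragments:
  1–57 → 57 bp
  58–70 → 13 bp
  71–164 → 94 bp
Sorted largest to smallest: 94, 57, 13 bp.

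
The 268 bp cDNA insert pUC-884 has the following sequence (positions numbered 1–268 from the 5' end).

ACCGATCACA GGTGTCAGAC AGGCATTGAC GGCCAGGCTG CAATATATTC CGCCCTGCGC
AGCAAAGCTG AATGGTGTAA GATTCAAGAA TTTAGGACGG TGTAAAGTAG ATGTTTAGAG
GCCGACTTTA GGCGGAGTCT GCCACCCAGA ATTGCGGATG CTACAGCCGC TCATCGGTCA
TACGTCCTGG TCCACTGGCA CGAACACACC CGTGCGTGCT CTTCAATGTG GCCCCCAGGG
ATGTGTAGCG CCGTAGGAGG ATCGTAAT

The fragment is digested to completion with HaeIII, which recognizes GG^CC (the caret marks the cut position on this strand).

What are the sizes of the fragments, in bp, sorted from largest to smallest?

HaeIII sites (GGCC) start at positions 31, 120, 230.
HaeIII cuts after base 2 of each site, so after positions 32, 121, 231.
Linear molecule, 3 cuts → 4 fragments:
  1–32 → 32 bp
  33–121 → 89 bp
  122–231 → 110 bp
  232–268 → 37 bp
Sorted largest to smallest: 110, 89, 37, 32 bp.

110, 89, 37, 32 bp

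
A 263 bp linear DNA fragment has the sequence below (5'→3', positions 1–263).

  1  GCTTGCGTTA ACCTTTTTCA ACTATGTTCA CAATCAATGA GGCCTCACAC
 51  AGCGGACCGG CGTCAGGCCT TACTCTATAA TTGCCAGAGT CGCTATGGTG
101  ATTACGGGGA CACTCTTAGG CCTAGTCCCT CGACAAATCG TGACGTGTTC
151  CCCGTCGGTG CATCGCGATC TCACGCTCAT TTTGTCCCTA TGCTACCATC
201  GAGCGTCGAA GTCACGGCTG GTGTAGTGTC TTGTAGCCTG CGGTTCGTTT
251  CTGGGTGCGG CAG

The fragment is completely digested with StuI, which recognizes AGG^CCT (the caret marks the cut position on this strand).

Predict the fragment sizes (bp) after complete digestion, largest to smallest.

StuI sites (AGGCCT) start at positions 40, 65, 118.
StuI cuts after base 3 of each site, so after positions 42, 67, 120.
Linear molecule, 3 cuts → 4 fragments:
  1–42 → 42 bp
  43–67 → 25 bp
  68–120 → 53 bp
  121–263 → 143 bp
Sorted largest to smallest: 143, 53, 42, 25 bp.

143, 53, 42, 25 bp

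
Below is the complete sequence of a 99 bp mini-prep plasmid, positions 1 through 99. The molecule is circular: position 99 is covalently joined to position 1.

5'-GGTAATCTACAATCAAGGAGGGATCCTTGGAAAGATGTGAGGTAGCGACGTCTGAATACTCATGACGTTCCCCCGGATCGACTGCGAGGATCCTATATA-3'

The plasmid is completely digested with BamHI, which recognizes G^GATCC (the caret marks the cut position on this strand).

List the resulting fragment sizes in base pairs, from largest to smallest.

BamHI sites (GGATCC) start at positions 21, 88.
BamHI cuts after the first base of each site, so after positions 21, 88.
Circular molecule, 2 cuts → 2 fragments:
  22–88 → 67 bp
  89–99 then 1–21 → 11 + 21 = 32 bp
Sorted largest to smallest: 67, 32 bp.

67, 32 bp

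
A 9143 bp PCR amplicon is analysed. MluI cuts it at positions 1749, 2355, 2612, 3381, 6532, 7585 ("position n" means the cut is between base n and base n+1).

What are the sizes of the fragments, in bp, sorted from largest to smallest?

Linear molecule, 6 cuts → 7 fragments:
  1749 − 0 = 1749 bp
  2355 − 1749 = 606 bp
  2612 − 2355 = 257 bp
  3381 − 2612 = 769 bp
  6532 − 3381 = 3151 bp
  7585 − 6532 = 1053 bp
  9143 − 7585 = 1558 bp
Sorted largest to smallest: 3151, 1749, 1558, 1053, 769, 606, 257 bp.

3151, 1749, 1558, 1053, 769, 606, 257 bp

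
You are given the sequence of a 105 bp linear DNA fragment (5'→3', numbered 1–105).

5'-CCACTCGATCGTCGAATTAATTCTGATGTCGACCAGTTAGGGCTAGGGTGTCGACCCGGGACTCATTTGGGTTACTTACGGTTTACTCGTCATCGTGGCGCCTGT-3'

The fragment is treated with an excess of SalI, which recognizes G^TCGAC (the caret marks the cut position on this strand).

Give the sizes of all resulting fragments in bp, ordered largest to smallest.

55, 28, 22 bp

SalI sites (GTCGAC) start at positions 28, 50.
SalI cuts after the first base of each site, so after positions 28, 50.
Linear molecule, 2 cuts → 3 fragments:
  1–28 → 28 bp
  29–50 → 22 bp
  51–105 → 55 bp
Sorted largest to smallest: 55, 28, 22 bp.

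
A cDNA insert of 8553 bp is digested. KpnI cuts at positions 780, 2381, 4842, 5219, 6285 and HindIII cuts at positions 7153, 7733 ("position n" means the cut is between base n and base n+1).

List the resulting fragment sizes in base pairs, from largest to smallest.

2461, 1601, 1066, 868, 820, 780, 580, 377 bp

Combined cut positions (sorted): 780, 2381, 4842, 5219, 6285, 7153, 7733.
Linear molecule, 7 cuts → 8 fragments:
  780 − 0 = 780 bp
  2381 − 780 = 1601 bp
  4842 − 2381 = 2461 bp
  5219 − 4842 = 377 bp
  6285 − 5219 = 1066 bp
  7153 − 6285 = 868 bp
  7733 − 7153 = 580 bp
  8553 − 7733 = 820 bp
Sorted largest to smallest: 2461, 1601, 1066, 868, 820, 780, 580, 377 bp.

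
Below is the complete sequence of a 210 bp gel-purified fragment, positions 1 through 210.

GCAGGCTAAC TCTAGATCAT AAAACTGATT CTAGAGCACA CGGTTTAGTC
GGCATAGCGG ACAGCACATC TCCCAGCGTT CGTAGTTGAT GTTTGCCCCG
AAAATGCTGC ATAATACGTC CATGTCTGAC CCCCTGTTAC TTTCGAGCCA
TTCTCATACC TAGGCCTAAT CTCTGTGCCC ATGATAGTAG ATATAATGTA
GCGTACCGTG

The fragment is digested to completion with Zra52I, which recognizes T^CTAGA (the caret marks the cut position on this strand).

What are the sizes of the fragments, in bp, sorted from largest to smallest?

180, 19, 11 bp

Zra52I sites (TCTAGA) start at positions 11, 30.
Zra52I cuts after the first base of each site, so after positions 11, 30.
Linear molecule, 2 cuts → 3 fragments:
  1–11 → 11 bp
  12–30 → 19 bp
  31–210 → 180 bp
Sorted largest to smallest: 180, 19, 11 bp.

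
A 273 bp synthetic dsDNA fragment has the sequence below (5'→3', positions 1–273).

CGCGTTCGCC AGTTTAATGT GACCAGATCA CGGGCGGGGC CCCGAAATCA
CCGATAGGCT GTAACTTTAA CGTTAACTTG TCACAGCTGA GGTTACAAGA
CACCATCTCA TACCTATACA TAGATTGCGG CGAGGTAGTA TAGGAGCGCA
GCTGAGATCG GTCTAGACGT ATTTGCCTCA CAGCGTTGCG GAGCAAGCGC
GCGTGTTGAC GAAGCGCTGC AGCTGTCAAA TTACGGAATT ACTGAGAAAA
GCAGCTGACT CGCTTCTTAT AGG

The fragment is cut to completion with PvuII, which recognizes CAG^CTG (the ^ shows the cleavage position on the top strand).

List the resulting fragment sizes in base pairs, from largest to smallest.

PvuII sites (CAGCTG) start at positions 84, 149, 220, 252.
PvuII cuts after base 3 of each site, so after positions 86, 151, 222, 254.
Linear molecule, 4 cuts → 5 fragments:
  1–86 → 86 bp
  87–151 → 65 bp
  152–222 → 71 bp
  223–254 → 32 bp
  255–273 → 19 bp
Sorted largest to smallest: 86, 71, 65, 32, 19 bp.

86, 71, 65, 32, 19 bp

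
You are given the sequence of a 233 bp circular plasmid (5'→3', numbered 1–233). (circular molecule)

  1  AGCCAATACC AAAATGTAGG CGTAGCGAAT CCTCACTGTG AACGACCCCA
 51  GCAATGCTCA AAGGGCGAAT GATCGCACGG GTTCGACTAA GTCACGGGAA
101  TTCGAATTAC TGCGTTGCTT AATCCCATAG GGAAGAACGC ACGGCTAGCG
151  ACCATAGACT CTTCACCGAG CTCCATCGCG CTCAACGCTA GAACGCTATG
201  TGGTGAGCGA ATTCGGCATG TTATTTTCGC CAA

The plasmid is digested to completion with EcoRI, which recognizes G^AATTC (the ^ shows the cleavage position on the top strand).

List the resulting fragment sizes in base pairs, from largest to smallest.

EcoRI sites (GAATTC) start at positions 98, 209.
EcoRI cuts after the first base of each site, so after positions 98, 209.
Circular molecule, 2 cuts → 2 fragments:
  99–209 → 111 bp
  210–233 then 1–98 → 24 + 98 = 122 bp
Sorted largest to smallest: 122, 111 bp.

122, 111 bp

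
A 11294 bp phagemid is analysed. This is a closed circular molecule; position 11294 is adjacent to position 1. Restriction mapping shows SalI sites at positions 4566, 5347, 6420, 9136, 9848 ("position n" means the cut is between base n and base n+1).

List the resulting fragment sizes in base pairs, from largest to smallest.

Circular molecule, 5 cuts → 5 fragments:
  5347 − 4566 = 781 bp
  6420 − 5347 = 1073 bp
  9136 − 6420 = 2716 bp
  9848 − 9136 = 712 bp
  wrap: 11294 − 9848 + 4566 = 6012 bp
Sorted largest to smallest: 6012, 2716, 1073, 781, 712 bp.

6012, 2716, 1073, 781, 712 bp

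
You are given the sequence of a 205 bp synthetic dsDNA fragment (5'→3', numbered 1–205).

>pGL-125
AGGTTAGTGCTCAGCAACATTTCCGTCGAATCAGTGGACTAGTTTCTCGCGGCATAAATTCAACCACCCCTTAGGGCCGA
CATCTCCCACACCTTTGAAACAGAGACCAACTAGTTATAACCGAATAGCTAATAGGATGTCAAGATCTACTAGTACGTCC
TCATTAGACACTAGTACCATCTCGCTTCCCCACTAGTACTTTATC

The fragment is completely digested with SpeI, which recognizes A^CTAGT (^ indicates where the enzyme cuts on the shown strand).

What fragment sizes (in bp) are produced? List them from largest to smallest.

SpeI sites (ACTAGT) start at positions 38, 110, 149, 170, 192.
SpeI cuts after the first base of each site, so after positions 38, 110, 149, 170, 192.
Linear molecule, 5 cuts → 6 fragments:
  1–38 → 38 bp
  39–110 → 72 bp
  111–149 → 39 bp
  150–170 → 21 bp
  171–192 → 22 bp
  193–205 → 13 bp
Sorted largest to smallest: 72, 39, 38, 22, 21, 13 bp.

72, 39, 38, 22, 21, 13 bp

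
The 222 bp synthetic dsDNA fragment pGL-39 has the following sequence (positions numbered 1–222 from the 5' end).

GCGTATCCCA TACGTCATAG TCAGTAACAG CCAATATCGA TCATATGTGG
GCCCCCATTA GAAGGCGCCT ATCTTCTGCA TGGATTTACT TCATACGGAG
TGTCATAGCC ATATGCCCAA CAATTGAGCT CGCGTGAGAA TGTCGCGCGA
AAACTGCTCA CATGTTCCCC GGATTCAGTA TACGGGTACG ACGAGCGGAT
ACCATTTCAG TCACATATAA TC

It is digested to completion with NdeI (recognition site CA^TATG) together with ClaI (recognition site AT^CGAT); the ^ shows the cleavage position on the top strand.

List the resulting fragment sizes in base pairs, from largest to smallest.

NdeI sites (CATATG) start at positions 42, 110.
NdeI cuts after base 2 of each site, so after positions 43, 111.
The ClaI site (ATCGAT) starts at position 36.
ClaI cuts after base 2 of each site, so after position 37.
Combined cut positions: 37, 43, 111.
Linear molecule, 3 cuts → 4 fragments:
  1–37 → 37 bp
  38–43 → 6 bp
  44–111 → 68 bp
  112–222 → 111 bp
Sorted largest to smallest: 111, 68, 37, 6 bp.

111, 68, 37, 6 bp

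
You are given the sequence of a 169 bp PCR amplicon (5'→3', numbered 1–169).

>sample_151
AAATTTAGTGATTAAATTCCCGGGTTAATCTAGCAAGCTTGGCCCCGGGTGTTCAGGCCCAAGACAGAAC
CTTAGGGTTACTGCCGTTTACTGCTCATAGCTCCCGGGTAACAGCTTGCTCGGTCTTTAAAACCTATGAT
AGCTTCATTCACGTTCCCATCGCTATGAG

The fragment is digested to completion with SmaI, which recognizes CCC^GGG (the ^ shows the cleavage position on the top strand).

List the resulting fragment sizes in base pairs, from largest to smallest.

SmaI sites (CCCGGG) start at positions 19, 44, 103.
SmaI cuts after base 3 of each site, so after positions 21, 46, 105.
Linear molecule, 3 cuts → 4 fragments:
  1–21 → 21 bp
  22–46 → 25 bp
  47–105 → 59 bp
  106–169 → 64 bp
Sorted largest to smallest: 64, 59, 25, 21 bp.

64, 59, 25, 21 bp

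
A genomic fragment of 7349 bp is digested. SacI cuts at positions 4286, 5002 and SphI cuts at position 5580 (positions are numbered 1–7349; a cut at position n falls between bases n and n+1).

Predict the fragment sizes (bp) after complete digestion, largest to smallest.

Combined cut positions (sorted): 4286, 5002, 5580.
Linear molecule, 3 cuts → 4 fragments:
  4286 − 0 = 4286 bp
  5002 − 4286 = 716 bp
  5580 − 5002 = 578 bp
  7349 − 5580 = 1769 bp
Sorted largest to smallest: 4286, 1769, 716, 578 bp.

4286, 1769, 716, 578 bp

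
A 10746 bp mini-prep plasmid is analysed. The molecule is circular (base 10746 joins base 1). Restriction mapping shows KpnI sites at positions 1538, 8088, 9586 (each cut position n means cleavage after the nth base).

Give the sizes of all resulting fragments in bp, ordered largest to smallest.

Circular molecule, 3 cuts → 3 fragments:
  8088 − 1538 = 6550 bp
  9586 − 8088 = 1498 bp
  wrap: 10746 − 9586 + 1538 = 2698 bp
Sorted largest to smallest: 6550, 2698, 1498 bp.

6550, 2698, 1498 bp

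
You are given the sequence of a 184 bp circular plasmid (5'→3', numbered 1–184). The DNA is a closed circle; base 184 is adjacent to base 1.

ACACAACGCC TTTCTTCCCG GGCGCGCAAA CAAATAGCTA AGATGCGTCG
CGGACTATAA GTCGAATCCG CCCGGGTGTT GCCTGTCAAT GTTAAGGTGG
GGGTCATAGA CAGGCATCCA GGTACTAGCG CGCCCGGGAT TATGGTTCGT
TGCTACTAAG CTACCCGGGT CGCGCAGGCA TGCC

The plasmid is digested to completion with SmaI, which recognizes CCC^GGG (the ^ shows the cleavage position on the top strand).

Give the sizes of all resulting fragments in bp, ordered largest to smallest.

62, 54, 37, 31 bp

SmaI sites (CCCGGG) start at positions 17, 71, 133, 164.
SmaI cuts after base 3 of each site, so after positions 19, 73, 135, 166.
Circular molecule, 4 cuts → 4 fragments:
  20–73 → 54 bp
  74–135 → 62 bp
  136–166 → 31 bp
  167–184 then 1–19 → 18 + 19 = 37 bp
Sorted largest to smallest: 62, 54, 37, 31 bp.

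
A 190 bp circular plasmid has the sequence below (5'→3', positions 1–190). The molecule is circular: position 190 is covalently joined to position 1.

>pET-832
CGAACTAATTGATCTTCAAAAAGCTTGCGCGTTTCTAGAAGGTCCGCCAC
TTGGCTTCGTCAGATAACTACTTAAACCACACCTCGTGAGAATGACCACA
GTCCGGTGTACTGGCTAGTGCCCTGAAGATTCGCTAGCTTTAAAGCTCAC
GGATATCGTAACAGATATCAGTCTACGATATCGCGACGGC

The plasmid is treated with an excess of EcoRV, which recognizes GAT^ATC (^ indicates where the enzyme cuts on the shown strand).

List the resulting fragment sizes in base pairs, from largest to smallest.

165, 13, 12 bp

EcoRV sites (GATATC) start at positions 152, 164, 177.
EcoRV cuts after base 3 of each site, so after positions 154, 166, 179.
Circular molecule, 3 cuts → 3 fragments:
  155–166 → 12 bp
  167–179 → 13 bp
  180–190 then 1–154 → 11 + 154 = 165 bp
Sorted largest to smallest: 165, 13, 12 bp.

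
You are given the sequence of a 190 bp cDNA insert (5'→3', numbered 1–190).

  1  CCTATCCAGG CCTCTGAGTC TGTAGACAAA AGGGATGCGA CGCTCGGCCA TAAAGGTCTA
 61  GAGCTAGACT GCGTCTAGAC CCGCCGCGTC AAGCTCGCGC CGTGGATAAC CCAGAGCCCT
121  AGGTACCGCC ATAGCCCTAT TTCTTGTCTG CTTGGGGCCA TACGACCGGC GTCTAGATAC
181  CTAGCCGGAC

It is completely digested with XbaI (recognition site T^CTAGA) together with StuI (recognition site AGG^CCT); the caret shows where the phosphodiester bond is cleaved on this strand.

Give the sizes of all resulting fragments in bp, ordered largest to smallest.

XbaI sites (TCTAGA) start at positions 57, 74, 172.
XbaI cuts after the first base of each site, so after positions 57, 74, 172.
The StuI site (AGGCCT) starts at position 8.
StuI cuts after base 3 of each site, so after position 10.
Combined cut positions: 10, 57, 74, 172.
Linear molecule, 4 cuts → 5 fragments:
  1–10 → 10 bp
  11–57 → 47 bp
  58–74 → 17 bp
  75–172 → 98 bp
  173–190 → 18 bp
Sorted largest to smallest: 98, 47, 18, 17, 10 bp.

98, 47, 18, 17, 10 bp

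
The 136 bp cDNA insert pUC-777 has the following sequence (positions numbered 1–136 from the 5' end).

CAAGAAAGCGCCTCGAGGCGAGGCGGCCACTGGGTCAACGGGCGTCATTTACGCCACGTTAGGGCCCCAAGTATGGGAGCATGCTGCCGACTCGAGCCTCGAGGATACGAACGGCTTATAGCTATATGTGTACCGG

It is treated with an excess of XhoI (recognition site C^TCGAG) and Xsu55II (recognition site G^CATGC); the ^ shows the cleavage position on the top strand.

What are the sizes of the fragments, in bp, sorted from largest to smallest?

XhoI sites (CTCGAG) start at positions 12, 91, 98.
XhoI cuts after the first base of each site, so after positions 12, 91, 98.
The Xsu55II site (GCATGC) starts at position 79.
Xsu55II cuts after the first base of each site, so after position 79.
Combined cut positions: 12, 79, 91, 98.
Linear molecule, 4 cuts → 5 fragments:
  1–12 → 12 bp
  13–79 → 67 bp
  80–91 → 12 bp
  92–98 → 7 bp
  99–136 → 38 bp
Sorted largest to smallest: 67, 38, 12, 12, 7 bp.

67, 38, 12, 12, 7 bp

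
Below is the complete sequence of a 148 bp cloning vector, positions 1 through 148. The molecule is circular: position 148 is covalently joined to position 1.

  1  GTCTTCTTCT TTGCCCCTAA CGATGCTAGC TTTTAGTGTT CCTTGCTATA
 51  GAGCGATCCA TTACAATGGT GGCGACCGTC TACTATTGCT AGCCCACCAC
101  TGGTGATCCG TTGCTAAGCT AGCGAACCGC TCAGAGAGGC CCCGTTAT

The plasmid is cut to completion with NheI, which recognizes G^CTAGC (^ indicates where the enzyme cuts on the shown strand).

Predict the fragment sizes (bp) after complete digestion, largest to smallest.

NheI sites (GCTAGC) start at positions 25, 88, 118.
NheI cuts after the first base of each site, so after positions 25, 88, 118.
Circular molecule, 3 cuts → 3 fragments:
  26–88 → 63 bp
  89–118 → 30 bp
  119–148 then 1–25 → 30 + 25 = 55 bp
Sorted largest to smallest: 63, 55, 30 bp.

63, 55, 30 bp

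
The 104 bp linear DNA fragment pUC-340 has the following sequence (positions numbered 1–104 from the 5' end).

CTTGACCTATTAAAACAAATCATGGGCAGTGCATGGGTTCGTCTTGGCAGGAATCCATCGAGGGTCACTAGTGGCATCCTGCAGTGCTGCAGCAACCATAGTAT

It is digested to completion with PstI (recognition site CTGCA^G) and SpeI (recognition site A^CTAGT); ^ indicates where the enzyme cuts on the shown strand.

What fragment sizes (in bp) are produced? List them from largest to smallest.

PstI sites (CTGCAG) start at positions 79, 87.
PstI cuts after base 5 of each site (before the last base), so after positions 83, 91.
The SpeI site (ACTAGT) starts at position 67.
SpeI cuts after the first base of each site, so after position 67.
Combined cut positions: 67, 83, 91.
Linear molecule, 3 cuts → 4 fragments:
  1–67 → 67 bp
  68–83 → 16 bp
  84–91 → 8 bp
  92–104 → 13 bp
Sorted largest to smallest: 67, 16, 13, 8 bp.

67, 16, 13, 8 bp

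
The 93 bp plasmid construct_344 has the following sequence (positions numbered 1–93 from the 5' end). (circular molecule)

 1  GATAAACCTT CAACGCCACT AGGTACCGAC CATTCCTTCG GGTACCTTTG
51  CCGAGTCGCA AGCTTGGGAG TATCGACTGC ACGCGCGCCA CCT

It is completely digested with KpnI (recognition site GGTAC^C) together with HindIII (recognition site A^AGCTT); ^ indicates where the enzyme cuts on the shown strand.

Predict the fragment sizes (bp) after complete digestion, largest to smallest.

KpnI sites (GGTACC) start at positions 22, 41.
KpnI cuts after base 5 of each site (before the last base), so after positions 26, 45.
The HindIII site (AAGCTT) starts at position 60.
HindIII cuts after the first base of each site, so after position 60.
Combined cut positions: 26, 45, 60.
Circular molecule, 3 cuts → 3 fragments:
  27–45 → 19 bp
  46–60 → 15 bp
  61–93 then 1–26 → 33 + 26 = 59 bp
Sorted largest to smallest: 59, 19, 15 bp.

59, 19, 15 bp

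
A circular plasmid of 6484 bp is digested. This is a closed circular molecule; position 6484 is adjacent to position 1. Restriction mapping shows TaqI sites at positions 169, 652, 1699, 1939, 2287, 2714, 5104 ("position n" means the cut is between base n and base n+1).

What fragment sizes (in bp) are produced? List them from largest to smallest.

2390, 1549, 1047, 483, 427, 348, 240 bp

Circular molecule, 7 cuts → 7 fragments:
  652 − 169 = 483 bp
  1699 − 652 = 1047 bp
  1939 − 1699 = 240 bp
  2287 − 1939 = 348 bp
  2714 − 2287 = 427 bp
  5104 − 2714 = 2390 bp
  wrap: 6484 − 5104 + 169 = 1549 bp
Sorted largest to smallest: 2390, 1549, 1047, 483, 427, 348, 240 bp.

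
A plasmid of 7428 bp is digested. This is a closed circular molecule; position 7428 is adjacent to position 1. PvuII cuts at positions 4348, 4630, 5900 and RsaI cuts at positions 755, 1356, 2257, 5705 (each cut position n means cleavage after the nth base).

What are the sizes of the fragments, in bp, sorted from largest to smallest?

2283, 2091, 1075, 901, 601, 282, 195 bp

Combined cut positions (sorted): 755, 1356, 2257, 4348, 4630, 5705, 5900.
Circular molecule, 7 cuts → 7 fragments:
  1356 − 755 = 601 bp
  2257 − 1356 = 901 bp
  4348 − 2257 = 2091 bp
  4630 − 4348 = 282 bp
  5705 − 4630 = 1075 bp
  5900 − 5705 = 195 bp
  wrap: 7428 − 5900 + 755 = 2283 bp
Sorted largest to smallest: 2283, 2091, 1075, 901, 601, 282, 195 bp.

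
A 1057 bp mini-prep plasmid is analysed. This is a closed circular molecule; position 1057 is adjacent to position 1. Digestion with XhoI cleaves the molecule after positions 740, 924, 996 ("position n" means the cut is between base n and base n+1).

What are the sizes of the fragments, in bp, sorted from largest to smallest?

801, 184, 72 bp

Circular molecule, 3 cuts → 3 fragments:
  924 − 740 = 184 bp
  996 − 924 = 72 bp
  wrap: 1057 − 996 + 740 = 801 bp
Sorted largest to smallest: 801, 184, 72 bp.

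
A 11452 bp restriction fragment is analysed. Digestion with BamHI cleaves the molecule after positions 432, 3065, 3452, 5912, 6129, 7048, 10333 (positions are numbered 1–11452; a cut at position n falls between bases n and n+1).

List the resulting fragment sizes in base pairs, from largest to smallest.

Linear molecule, 7 cuts → 8 fragments:
  432 − 0 = 432 bp
  3065 − 432 = 2633 bp
  3452 − 3065 = 387 bp
  5912 − 3452 = 2460 bp
  6129 − 5912 = 217 bp
  7048 − 6129 = 919 bp
  10333 − 7048 = 3285 bp
  11452 − 10333 = 1119 bp
Sorted largest to smallest: 3285, 2633, 2460, 1119, 919, 432, 387, 217 bp.

3285, 2633, 2460, 1119, 919, 432, 387, 217 bp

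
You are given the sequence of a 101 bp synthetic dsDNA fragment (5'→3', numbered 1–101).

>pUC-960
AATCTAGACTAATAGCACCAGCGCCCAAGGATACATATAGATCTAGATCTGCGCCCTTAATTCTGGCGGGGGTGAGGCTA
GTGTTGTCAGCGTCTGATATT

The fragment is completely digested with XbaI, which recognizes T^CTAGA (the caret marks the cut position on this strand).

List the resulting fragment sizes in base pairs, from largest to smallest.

XbaI sites (TCTAGA) start at positions 3, 42.
XbaI cuts after the first base of each site, so after positions 3, 42.
Linear molecule, 2 cuts → 3 fragments:
  1–3 → 3 bp
  4–42 → 39 bp
  43–101 → 59 bp
Sorted largest to smallest: 59, 39, 3 bp.

59, 39, 3 bp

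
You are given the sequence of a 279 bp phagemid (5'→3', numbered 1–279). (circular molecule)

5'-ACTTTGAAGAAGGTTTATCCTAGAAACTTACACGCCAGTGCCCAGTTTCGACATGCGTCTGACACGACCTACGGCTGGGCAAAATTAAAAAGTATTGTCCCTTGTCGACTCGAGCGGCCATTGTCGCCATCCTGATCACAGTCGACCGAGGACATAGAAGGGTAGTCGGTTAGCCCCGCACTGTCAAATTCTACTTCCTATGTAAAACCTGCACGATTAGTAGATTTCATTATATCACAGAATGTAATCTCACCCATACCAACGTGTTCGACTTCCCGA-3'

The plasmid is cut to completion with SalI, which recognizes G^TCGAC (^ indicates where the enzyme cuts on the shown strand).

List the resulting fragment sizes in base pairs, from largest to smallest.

SalI sites (GTCGAC) start at positions 104, 141.
SalI cuts after the first base of each site, so after positions 104, 141.
Circular molecule, 2 cuts → 2 fragments:
  105–141 → 37 bp
  142–279 then 1–104 → 138 + 104 = 242 bp
Sorted largest to smallest: 242, 37 bp.

242, 37 bp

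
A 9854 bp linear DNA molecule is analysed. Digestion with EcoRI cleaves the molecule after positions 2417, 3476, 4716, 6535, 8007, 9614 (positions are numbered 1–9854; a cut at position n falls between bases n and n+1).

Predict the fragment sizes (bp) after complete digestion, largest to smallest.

Linear molecule, 6 cuts → 7 fragments:
  2417 − 0 = 2417 bp
  3476 − 2417 = 1059 bp
  4716 − 3476 = 1240 bp
  6535 − 4716 = 1819 bp
  8007 − 6535 = 1472 bp
  9614 − 8007 = 1607 bp
  9854 − 9614 = 240 bp
Sorted largest to smallest: 2417, 1819, 1607, 1472, 1240, 1059, 240 bp.

2417, 1819, 1607, 1472, 1240, 1059, 240 bp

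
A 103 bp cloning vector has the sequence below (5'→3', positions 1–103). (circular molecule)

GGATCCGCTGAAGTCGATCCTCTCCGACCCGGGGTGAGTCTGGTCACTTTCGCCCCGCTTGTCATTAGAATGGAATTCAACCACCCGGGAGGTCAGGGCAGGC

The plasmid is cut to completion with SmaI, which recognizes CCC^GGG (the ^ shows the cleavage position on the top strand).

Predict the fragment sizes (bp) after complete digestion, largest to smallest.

SmaI sites (CCCGGG) start at positions 28, 84.
SmaI cuts after base 3 of each site, so after positions 30, 86.
Circular molecule, 2 cuts → 2 fragments:
  31–86 → 56 bp
  87–103 then 1–30 → 17 + 30 = 47 bp
Sorted largest to smallest: 56, 47 bp.

56, 47 bp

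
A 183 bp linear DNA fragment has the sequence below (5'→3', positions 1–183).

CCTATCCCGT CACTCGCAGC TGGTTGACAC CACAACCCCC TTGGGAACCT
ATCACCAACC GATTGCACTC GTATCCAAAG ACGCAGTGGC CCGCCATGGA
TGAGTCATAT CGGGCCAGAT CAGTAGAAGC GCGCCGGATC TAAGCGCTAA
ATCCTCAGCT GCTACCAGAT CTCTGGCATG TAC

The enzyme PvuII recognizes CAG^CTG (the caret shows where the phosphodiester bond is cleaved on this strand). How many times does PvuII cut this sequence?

CAGCTG occurs starting at positions 17, 156.
PvuII cuts at 2 sites.

2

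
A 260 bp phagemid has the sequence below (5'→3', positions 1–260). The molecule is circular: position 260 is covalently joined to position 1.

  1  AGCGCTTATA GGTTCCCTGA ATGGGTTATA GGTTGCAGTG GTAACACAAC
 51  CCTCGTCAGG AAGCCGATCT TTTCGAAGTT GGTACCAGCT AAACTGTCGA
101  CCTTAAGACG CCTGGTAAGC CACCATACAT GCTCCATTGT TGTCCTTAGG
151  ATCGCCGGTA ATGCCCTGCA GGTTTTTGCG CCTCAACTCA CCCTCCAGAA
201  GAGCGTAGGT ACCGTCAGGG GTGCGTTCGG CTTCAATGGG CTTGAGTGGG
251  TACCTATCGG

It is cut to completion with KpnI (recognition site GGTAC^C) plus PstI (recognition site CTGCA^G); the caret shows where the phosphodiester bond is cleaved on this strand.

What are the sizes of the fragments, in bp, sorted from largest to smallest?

KpnI sites (GGTACC) start at positions 81, 208, 249.
KpnI cuts after base 5 of each site (before the last base), so after positions 85, 212, 253.
The PstI site (CTGCAG) starts at position 166.
PstI cuts after base 5 of each site (before the last base), so after position 170.
Combined cut positions: 85, 170, 212, 253.
Circular molecule, 4 cuts → 4 fragments:
  86–170 → 85 bp
  171–212 → 42 bp
  213–253 → 41 bp
  254–260 then 1–85 → 7 + 85 = 92 bp
Sorted largest to smallest: 92, 85, 42, 41 bp.

92, 85, 42, 41 bp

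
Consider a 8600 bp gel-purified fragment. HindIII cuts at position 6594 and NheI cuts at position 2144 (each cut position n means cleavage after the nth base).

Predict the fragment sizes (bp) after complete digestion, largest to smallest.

4450, 2144, 2006 bp

Combined cut positions (sorted): 2144, 6594.
Linear molecule, 2 cuts → 3 fragments:
  2144 − 0 = 2144 bp
  6594 − 2144 = 4450 bp
  8600 − 6594 = 2006 bp
Sorted largest to smallest: 4450, 2144, 2006 bp.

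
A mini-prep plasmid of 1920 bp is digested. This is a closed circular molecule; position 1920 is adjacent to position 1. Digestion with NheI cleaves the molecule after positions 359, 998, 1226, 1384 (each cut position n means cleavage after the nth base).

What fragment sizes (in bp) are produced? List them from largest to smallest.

Circular molecule, 4 cuts → 4 fragments:
  998 − 359 = 639 bp
  1226 − 998 = 228 bp
  1384 − 1226 = 158 bp
  wrap: 1920 − 1384 + 359 = 895 bp
Sorted largest to smallest: 895, 639, 228, 158 bp.

895, 639, 228, 158 bp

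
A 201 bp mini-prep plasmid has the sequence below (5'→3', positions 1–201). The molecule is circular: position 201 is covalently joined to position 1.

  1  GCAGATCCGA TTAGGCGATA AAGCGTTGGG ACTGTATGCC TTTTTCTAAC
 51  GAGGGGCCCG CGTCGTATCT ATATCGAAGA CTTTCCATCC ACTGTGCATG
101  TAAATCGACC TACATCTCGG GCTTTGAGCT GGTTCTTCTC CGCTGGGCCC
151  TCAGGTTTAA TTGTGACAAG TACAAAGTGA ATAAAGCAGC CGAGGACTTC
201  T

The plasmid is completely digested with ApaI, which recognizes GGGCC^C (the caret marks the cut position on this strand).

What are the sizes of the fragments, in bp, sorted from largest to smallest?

ApaI sites (GGGCCC) start at positions 54, 145.
ApaI cuts after base 5 of each site (before the last base), so after positions 58, 149.
Circular molecule, 2 cuts → 2 fragments:
  59–149 → 91 bp
  150–201 then 1–58 → 52 + 58 = 110 bp
Sorted largest to smallest: 110, 91 bp.

110, 91 bp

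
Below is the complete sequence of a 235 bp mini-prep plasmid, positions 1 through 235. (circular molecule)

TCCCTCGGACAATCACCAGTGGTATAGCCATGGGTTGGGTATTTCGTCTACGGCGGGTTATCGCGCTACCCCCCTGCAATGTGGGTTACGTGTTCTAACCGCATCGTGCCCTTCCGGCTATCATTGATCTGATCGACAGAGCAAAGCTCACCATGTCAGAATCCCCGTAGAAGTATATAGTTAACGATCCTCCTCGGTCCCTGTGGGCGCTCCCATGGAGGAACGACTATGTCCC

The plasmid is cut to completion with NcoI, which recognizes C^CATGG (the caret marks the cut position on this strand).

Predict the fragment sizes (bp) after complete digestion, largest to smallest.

NcoI sites (CCATGG) start at positions 28, 213.
NcoI cuts after the first base of each site, so after positions 28, 213.
Circular molecule, 2 cuts → 2 fragments:
  29–213 → 185 bp
  214–235 then 1–28 → 22 + 28 = 50 bp
Sorted largest to smallest: 185, 50 bp.

185, 50 bp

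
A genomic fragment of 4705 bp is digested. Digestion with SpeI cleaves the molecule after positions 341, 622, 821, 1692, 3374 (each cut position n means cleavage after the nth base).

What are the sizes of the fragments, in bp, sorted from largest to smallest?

1682, 1331, 871, 341, 281, 199 bp

Linear molecule, 5 cuts → 6 fragments:
  341 − 0 = 341 bp
  622 − 341 = 281 bp
  821 − 622 = 199 bp
  1692 − 821 = 871 bp
  3374 − 1692 = 1682 bp
  4705 − 3374 = 1331 bp
Sorted largest to smallest: 1682, 1331, 871, 341, 281, 199 bp.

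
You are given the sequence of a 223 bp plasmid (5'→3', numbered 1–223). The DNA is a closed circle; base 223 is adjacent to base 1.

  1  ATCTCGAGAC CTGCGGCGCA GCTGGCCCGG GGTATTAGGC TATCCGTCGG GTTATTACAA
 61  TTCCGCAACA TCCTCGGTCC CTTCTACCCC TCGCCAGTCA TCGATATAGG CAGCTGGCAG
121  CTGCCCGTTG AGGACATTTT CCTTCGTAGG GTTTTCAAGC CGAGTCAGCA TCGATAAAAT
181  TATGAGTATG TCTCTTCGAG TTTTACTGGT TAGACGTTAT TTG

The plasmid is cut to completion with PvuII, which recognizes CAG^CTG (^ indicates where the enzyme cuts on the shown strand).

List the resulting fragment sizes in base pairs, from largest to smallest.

124, 92, 7 bp

PvuII sites (CAGCTG) start at positions 19, 111, 118.
PvuII cuts after base 3 of each site, so after positions 21, 113, 120.
Circular molecule, 3 cuts → 3 fragments:
  22–113 → 92 bp
  114–120 → 7 bp
  121–223 then 1–21 → 103 + 21 = 124 bp
Sorted largest to smallest: 124, 92, 7 bp.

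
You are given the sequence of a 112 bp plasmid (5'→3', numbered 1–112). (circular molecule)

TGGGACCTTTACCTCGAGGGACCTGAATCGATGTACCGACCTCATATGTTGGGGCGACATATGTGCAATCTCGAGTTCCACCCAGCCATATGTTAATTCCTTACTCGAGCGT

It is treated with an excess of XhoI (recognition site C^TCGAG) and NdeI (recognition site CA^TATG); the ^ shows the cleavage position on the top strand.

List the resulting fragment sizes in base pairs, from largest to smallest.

XhoI sites (CTCGAG) start at positions 13, 70, 104.
XhoI cuts after the first base of each site, so after positions 13, 70, 104.
NdeI sites (CATATG) start at positions 43, 58, 87.
NdeI cuts after base 2 of each site, so after positions 44, 59, 88.
Combined cut positions: 13, 44, 59, 70, 88, 104.
Circular molecule, 6 cuts → 6 fragments:
  14–44 → 31 bp
  45–59 → 15 bp
  60–70 → 11 bp
  71–88 → 18 bp
  89–104 → 16 bp
  105–112 then 1–13 → 8 + 13 = 21 bp
Sorted largest to smallest: 31, 21, 18, 16, 15, 11 bp.

31, 21, 18, 16, 15, 11 bp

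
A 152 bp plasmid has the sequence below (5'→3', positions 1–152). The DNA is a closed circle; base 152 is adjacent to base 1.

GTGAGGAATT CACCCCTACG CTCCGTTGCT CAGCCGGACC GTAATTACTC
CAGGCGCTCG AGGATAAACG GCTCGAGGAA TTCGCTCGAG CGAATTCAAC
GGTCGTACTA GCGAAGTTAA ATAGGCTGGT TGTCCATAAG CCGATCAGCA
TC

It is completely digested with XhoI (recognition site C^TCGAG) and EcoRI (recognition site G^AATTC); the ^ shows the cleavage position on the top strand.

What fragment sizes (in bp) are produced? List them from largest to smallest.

66, 51, 15, 7, 7, 6 bp

XhoI sites (CTCGAG) start at positions 57, 72, 85.
XhoI cuts after the first base of each site, so after positions 57, 72, 85.
EcoRI sites (GAATTC) start at positions 6, 78, 92.
EcoRI cuts after the first base of each site, so after positions 6, 78, 92.
Combined cut positions: 6, 57, 72, 78, 85, 92.
Circular molecule, 6 cuts → 6 fragments:
  7–57 → 51 bp
  58–72 → 15 bp
  73–78 → 6 bp
  79–85 → 7 bp
  86–92 → 7 bp
  93–152 then 1–6 → 60 + 6 = 66 bp
Sorted largest to smallest: 66, 51, 15, 7, 7, 6 bp.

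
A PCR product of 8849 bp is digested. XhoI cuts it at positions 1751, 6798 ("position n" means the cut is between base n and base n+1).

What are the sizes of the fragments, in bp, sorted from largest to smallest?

5047, 2051, 1751 bp

Linear molecule, 2 cuts → 3 fragments:
  1751 − 0 = 1751 bp
  6798 − 1751 = 5047 bp
  8849 − 6798 = 2051 bp
Sorted largest to smallest: 5047, 2051, 1751 bp.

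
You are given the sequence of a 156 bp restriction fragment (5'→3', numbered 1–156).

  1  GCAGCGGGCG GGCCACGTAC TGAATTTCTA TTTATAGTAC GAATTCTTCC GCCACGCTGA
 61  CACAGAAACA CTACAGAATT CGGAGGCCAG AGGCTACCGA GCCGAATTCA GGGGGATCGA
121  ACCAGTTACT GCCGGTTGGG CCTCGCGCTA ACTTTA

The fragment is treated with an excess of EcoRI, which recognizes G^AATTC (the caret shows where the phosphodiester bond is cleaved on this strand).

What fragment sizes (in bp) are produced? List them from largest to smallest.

EcoRI sites (GAATTC) start at positions 41, 76, 104.
EcoRI cuts after the first base of each site, so after positions 41, 76, 104.
Linear molecule, 3 cuts → 4 fragments:
  1–41 → 41 bp
  42–76 → 35 bp
  77–104 → 28 bp
  105–156 → 52 bp
Sorted largest to smallest: 52, 41, 35, 28 bp.

52, 41, 35, 28 bp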